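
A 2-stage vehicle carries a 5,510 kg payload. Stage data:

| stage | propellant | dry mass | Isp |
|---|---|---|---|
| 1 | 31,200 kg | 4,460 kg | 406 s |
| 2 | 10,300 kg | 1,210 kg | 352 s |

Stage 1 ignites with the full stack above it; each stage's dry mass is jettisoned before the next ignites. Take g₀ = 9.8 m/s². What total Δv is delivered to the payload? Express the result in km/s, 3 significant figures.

Ignition mass of stage 1 = 31,200+4,460 + 10,300+1,210 + 5,510 = 52,680 kg.
Stage 1: m₀ = 52,680 kg, m_f = 52,680 − 31,200 = 21,480 kg; Δv = 406×9.8×ln(2.453) = 3978.8×0.8971 ≈ 3569 m/s.
Stage 2: m₀ = 17,020 kg, m_f = 17,020 − 10,300 = 6,720 kg; Δv = 352×9.8×ln(2.533) = 3449.6×0.9293 ≈ 3206 m/s.
Total Δv = 3569 + 3206 = 6775 m/s.

Δv ≈ 6.78 km/s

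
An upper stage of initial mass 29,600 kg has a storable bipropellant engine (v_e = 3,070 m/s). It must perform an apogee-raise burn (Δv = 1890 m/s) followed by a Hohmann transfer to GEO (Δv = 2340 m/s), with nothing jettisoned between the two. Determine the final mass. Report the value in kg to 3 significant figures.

After the first burn: m = 29600 × exp(−1890/3070.0) = 29600 × 0.54030 = 15,992.9 kg.
After the second burn: m = 15,992.9 × exp(−2340/3070.0) = 15,992.9 × 0.46663 = 7,462.77 kg.

final mass ≈ 7460 kg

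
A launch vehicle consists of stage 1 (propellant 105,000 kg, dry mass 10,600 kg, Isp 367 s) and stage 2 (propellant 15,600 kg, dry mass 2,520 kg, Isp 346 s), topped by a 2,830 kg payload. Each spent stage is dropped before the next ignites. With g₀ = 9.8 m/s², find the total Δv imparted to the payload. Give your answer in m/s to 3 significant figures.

Δv ≈ 9900 m/s

Ignition mass of stage 1 = 105,000+10,600 + 15,600+2,520 + 2,830 = 136,550 kg.
Stage 1: m₀ = 136,550 kg, m_f = 136,550 − 105,000 = 31,550 kg; Δv = 367×9.8×ln(4.328) = 3596.6×1.4651 ≈ 5269 m/s.
Stage 2: m₀ = 20,950 kg, m_f = 20,950 − 15,600 = 5,350 kg; Δv = 346×9.8×ln(3.916) = 3390.8×1.3650 ≈ 4629 m/s.
Total Δv = 5269 + 4629 = 9898 m/s.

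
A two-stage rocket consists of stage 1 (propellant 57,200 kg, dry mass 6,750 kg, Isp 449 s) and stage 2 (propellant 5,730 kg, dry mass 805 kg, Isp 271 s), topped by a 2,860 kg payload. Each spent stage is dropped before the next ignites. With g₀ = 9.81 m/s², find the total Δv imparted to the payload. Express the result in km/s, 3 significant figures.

Δv ≈ 9.17 km/s

Ignition mass of stage 1 = 57,200+6,750 + 5,730+805 + 2,860 = 73,345 kg.
Stage 1: m₀ = 73,345 kg, m_f = 73,345 − 57,200 = 16,145 kg; Δv = 449×9.81×ln(4.543) = 4404.7×1.5136 ≈ 6667 m/s.
Stage 2: m₀ = 9,395 kg, m_f = 9,395 − 5,730 = 3,665 kg; Δv = 271×9.81×ln(2.563) = 2658.5×0.9413 ≈ 2503 m/s.
Total Δv = 6667 + 2503 = 9170 m/s.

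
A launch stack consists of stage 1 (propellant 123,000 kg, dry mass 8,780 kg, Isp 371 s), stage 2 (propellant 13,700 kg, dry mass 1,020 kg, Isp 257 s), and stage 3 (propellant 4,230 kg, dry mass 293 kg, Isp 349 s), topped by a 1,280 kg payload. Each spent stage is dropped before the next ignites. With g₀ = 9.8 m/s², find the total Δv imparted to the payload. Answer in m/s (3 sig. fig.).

Δv ≈ 13200 m/s

Ignition mass of stage 1 = 123,000+8,780 + 13,700+1,020 + 4,230+293 + 1,280 = 152,303 kg.
Stage 1: m₀ = 152,303 kg, m_f = 152,303 − 123,000 = 29,303 kg; Δv = 371×9.8×ln(5.198) = 3635.8×1.6482 ≈ 5992 m/s.
Stage 2: m₀ = 20,523 kg, m_f = 20,523 − 13,700 = 6,823 kg; Δv = 257×9.8×ln(3.008) = 2518.6×1.1012 ≈ 2774 m/s.
Stage 3: m₀ = 5,803 kg, m_f = 5,803 − 4,230 = 1,573 kg; Δv = 349×9.8×ln(3.689) = 3420.2×1.3054 ≈ 4465 m/s.
Total Δv = 5992 + 2774 + 4465 = 13231 m/s.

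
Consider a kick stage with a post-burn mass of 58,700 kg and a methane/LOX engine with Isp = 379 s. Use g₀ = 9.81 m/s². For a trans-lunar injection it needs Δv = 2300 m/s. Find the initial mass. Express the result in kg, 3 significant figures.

initial mass ≈ 109000 kg

v_e = Isp · g₀ = 379 × 9.81 = 3718.0 m/s.
By the Tsiolkovsky rocket equation, m₀/m_f = exp(Δv / v_e) = exp(2300 / 3718.0) = exp(0.6186) = 1.8564.
m₀ = m_f × 1.8564 = 58,700 × 1.8564 = 108,971 kg.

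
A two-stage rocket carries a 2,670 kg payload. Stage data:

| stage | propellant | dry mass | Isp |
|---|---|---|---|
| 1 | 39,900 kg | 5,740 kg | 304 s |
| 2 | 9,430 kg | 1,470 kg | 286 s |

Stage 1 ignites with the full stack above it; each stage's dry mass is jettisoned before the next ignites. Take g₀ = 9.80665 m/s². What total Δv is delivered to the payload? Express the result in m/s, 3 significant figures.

Δv ≈ 6670 m/s

Ignition mass of stage 1 = 39,900+5,740 + 9,430+1,470 + 2,670 = 59,210 kg.
Stage 1: m₀ = 59,210 kg, m_f = 59,210 − 39,900 = 19,310 kg; Δv = 304×9.80665×ln(3.066) = 2981.2×1.1205 ≈ 3340 m/s.
Stage 2: m₀ = 13,570 kg, m_f = 13,570 − 9,430 = 4,140 kg; Δv = 286×9.80665×ln(3.278) = 2804.7×1.1872 ≈ 3330 m/s.
Total Δv = 3340 + 3330 = 6670 m/s.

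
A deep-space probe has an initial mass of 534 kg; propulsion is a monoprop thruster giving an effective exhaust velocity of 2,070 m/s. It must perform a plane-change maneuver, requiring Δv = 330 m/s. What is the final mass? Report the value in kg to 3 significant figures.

final mass ≈ 455 kg

Rocket equation: m₀/m_f = exp(Δv / v_e) = exp(330 / 2070.0) = exp(0.1594) = 1.1728.
m_f = m₀ / 1.1728 = 534 / 1.1728 = 455.321 kg.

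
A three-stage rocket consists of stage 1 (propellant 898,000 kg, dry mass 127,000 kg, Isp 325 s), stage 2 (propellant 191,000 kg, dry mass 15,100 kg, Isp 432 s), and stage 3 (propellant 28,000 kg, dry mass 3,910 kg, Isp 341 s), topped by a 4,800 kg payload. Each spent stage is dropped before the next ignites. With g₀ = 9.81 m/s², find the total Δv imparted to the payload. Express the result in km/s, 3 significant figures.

Δv ≈ 15.3 km/s

Ignition mass of stage 1 = 898,000+127,000 + 191,000+15,100 + 28,000+3,910 + 4,800 = 1,267,810 kg.
Stage 1: m₀ = 1,267,810 kg, m_f = 1,267,810 − 898,000 = 369,810 kg; Δv = 325×9.81×ln(3.428) = 3188.2×1.2321 ≈ 3928 m/s.
Stage 2: m₀ = 242,810 kg, m_f = 242,810 − 191,000 = 51,810 kg; Δv = 432×9.81×ln(4.687) = 4237.9×1.5447 ≈ 6546 m/s.
Stage 3: m₀ = 36,710 kg, m_f = 36,710 − 28,000 = 8,710 kg; Δv = 341×9.81×ln(4.215) = 3345.2×1.4386 ≈ 4812 m/s.
Total Δv = 3928 + 6546 + 4812 = 15286 m/s.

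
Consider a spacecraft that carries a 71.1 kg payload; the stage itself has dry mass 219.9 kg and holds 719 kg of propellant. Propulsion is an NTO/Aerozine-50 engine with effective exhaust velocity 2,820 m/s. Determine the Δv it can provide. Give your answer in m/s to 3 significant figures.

Δv ≈ 3510 m/s

m₀ = payload + dry + propellant = 71.1 + 219.9 + 719 = 1,010 kg.
m_f = payload + dry = 71.1 + 219.9 = 291 kg.
Δv = v_e · ln(m₀/m_f) = 2820.0 × ln(3.471) = 2820.0 × 1.2444 ≈ 3509.2 m/s.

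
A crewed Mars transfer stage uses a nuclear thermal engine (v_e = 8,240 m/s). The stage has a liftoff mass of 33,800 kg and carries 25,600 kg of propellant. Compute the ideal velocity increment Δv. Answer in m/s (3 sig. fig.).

Δv ≈ 11700 m/s

m_f = m₀ − m_prop = 33,800 − 25,600 = 8,200 kg.
Using Δv = v_e ln(m₀/m_f): Δv = v_e · ln(m₀/m_f) = 8240.0 × ln(4.122) = 8240.0 × 1.4163 ≈ 11670.5 m/s.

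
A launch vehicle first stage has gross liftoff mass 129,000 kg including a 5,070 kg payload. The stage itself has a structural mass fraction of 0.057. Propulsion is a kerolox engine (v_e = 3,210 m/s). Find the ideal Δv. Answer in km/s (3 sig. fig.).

Stage wet mass = m₀ − payload = 129,000 − 5,070 = 123,930 kg.
Stage dry mass = ε × stage wet mass = 0.057 × 123,930 = 7,064.01 kg.
Burnout mass m_f = stage dry + payload = 7,064.01 + 5,070 = 12,134.01 kg.
Rocket equation: Δv = v_e · ln(129,000/12,134.01) = 3210.0 × ln(10.63) = 3210.0 × 2.3638 ≈ 7588 m/s.

Δv ≈ 7.59 km/s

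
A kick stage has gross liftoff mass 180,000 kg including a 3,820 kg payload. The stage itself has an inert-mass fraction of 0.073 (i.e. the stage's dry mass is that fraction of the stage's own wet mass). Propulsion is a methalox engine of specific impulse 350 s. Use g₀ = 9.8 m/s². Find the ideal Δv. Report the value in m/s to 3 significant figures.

Δv ≈ 8160 m/s

Stage wet mass = m₀ − payload = 180,000 − 3,820 = 176,180 kg.
Stage dry mass = ε × stage wet mass = 0.073 × 176,180 = 12,861.1 kg.
Burnout mass m_f = stage dry + payload = 12,861.1 + 3,820 = 16,681.1 kg.
v_e = Isp · g₀ = 350 × 9.8 = 3430.0 m/s.
Δv = v_e · ln(180,000/16,681.1) = 3430.0 × ln(10.79) = 3430.0 × 2.3787 ≈ 8159 m/s.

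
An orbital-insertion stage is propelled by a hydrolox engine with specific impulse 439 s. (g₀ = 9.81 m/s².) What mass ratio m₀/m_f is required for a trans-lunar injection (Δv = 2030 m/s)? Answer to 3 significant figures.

mass ratio ≈ 1.60

v_e = Isp · g₀ = 439 × 9.81 = 4306.6 m/s.
Rocket equation: m₀/m_f = exp(Δv / v_e) = exp(2030 / 4306.6) = exp(0.4714) = 1.6022.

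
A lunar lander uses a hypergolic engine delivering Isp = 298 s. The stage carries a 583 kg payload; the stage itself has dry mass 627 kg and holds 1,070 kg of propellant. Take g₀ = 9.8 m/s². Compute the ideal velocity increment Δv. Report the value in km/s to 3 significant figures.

Δv ≈ 1.85 km/s

v_e = Isp · g₀ = 298 × 9.8 = 2920.4 m/s.
m₀ = payload + dry + propellant = 583 + 627 + 1,070 = 2,280 kg.
m_f = payload + dry = 583 + 627 = 1,210 kg.
Rocket equation: Δv = v_e · ln(m₀/m_f) = 2920.4 × ln(1.884) = 2920.4 × 0.6336 ≈ 1850.2 m/s.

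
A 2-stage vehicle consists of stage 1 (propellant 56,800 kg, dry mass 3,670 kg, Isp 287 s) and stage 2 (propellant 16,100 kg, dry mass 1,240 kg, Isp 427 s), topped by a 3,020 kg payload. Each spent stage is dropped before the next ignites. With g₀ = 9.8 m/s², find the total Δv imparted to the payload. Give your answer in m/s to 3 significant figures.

Δv ≈ 9960 m/s

Ignition mass of stage 1 = 56,800+3,670 + 16,100+1,240 + 3,020 = 80,830 kg.
Stage 1: m₀ = 80,830 kg, m_f = 80,830 − 56,800 = 24,030 kg; Δv = 287×9.8×ln(3.364) = 2812.6×1.2130 ≈ 3412 m/s.
Stage 2: m₀ = 20,360 kg, m_f = 20,360 − 16,100 = 4,260 kg; Δv = 427×9.8×ln(4.779) = 4184.6×1.5643 ≈ 6546 m/s.
Total Δv = 3412 + 6546 = 9958 m/s.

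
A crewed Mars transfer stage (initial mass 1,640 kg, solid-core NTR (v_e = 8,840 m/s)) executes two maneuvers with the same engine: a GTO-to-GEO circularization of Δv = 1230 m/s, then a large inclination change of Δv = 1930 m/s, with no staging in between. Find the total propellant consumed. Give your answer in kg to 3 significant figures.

After the first burn: m = 1640 × exp(−1230/8840.0) = 1640 × 0.87011 = 1,426.98 kg.
After the second burn: m = 1,426.98 × exp(−1930/8840.0) = 1,426.98 × 0.80386 = 1,147.09 kg.
Total propellant = m₀ − m_final = 1640 − 1,147.09 = 492.91 kg.

total propellant consumed ≈ 493 kg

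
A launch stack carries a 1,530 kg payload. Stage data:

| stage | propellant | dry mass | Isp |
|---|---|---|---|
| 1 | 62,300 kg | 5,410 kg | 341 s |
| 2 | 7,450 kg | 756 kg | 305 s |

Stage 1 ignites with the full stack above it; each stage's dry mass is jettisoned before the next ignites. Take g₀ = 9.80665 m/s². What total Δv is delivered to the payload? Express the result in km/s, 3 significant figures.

Ignition mass of stage 1 = 62,300+5,410 + 7,450+756 + 1,530 = 77,446 kg.
Stage 1: m₀ = 77,446 kg, m_f = 77,446 − 62,300 = 15,146 kg; Δv = 341×9.80665×ln(5.113) = 3344.1×1.6318 ≈ 5457 m/s.
Stage 2: m₀ = 9,736 kg, m_f = 9,736 − 7,450 = 2,286 kg; Δv = 305×9.80665×ln(4.259) = 2991.0×1.4490 ≈ 4334 m/s.
Total Δv = 5457 + 4334 = 9791 m/s.

Δv ≈ 9.79 km/s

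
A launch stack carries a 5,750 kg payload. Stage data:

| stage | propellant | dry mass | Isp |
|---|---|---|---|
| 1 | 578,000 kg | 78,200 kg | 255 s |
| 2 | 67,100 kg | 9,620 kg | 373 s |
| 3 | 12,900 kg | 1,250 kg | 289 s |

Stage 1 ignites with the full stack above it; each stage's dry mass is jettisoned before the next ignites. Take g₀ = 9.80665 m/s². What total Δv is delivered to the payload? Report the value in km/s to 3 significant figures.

Ignition mass of stage 1 = 578,000+78,200 + 67,100+9,620 + 12,900+1,250 + 5,750 = 752,820 kg.
Stage 1: m₀ = 752,820 kg, m_f = 752,820 − 578,000 = 174,820 kg; Δv = 255×9.80665×ln(4.306) = 2500.7×1.4601 ≈ 3651 m/s.
Stage 2: m₀ = 96,620 kg, m_f = 96,620 − 67,100 = 29,520 kg; Δv = 373×9.80665×ln(3.273) = 3657.9×1.1857 ≈ 4337 m/s.
Stage 3: m₀ = 19,900 kg, m_f = 19,900 − 12,900 = 7,000 kg; Δv = 289×9.80665×ln(2.843) = 2834.1×1.0448 ≈ 2961 m/s.
Total Δv = 3651 + 4337 + 2961 = 10949 m/s.

Δv ≈ 10.9 km/s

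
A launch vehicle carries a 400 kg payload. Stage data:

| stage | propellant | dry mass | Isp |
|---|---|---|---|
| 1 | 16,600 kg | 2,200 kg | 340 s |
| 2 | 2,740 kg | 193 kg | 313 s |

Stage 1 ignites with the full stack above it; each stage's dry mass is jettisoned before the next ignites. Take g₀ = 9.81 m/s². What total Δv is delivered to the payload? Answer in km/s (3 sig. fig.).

Ignition mass of stage 1 = 16,600+2,200 + 2,740+193 + 400 = 22,133 kg.
Stage 1: m₀ = 22,133 kg, m_f = 22,133 − 16,600 = 5,533 kg; Δv = 340×9.81×ln(4) = 3335.4×1.3863 ≈ 4624 m/s.
Stage 2: m₀ = 3,333 kg, m_f = 3,333 − 2,740 = 593 kg; Δv = 313×9.81×ln(5.621) = 3070.5×1.7264 ≈ 5301 m/s.
Total Δv = 4624 + 5301 = 9925 m/s.

Δv ≈ 9.93 km/s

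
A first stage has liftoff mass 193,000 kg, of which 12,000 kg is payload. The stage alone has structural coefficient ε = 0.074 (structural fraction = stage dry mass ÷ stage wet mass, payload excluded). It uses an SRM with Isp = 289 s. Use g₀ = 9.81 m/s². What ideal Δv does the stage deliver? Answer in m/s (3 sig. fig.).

Stage wet mass = m₀ − payload = 193,000 − 12,000 = 181,000 kg.
Stage dry mass = ε × stage wet mass = 0.074 × 181,000 = 13,394 kg.
Burnout mass m_f = stage dry + payload = 13,394 + 12,000 = 25,394 kg.
v_e = Isp · g₀ = 289 × 9.81 = 2835.1 m/s.
Δv = v_e · ln(193,000/25,394) = 2835.1 × ln(7.6) = 2835.1 × 2.0282 ≈ 5750 m/s.

Δv ≈ 5750 m/s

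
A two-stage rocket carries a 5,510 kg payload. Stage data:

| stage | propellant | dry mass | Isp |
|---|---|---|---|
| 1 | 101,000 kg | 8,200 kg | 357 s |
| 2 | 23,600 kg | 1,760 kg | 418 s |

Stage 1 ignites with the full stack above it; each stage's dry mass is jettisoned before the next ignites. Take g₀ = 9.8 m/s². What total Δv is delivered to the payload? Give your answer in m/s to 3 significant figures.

Δv ≈ 10400 m/s

Ignition mass of stage 1 = 101,000+8,200 + 23,600+1,760 + 5,510 = 140,070 kg.
Stage 1: m₀ = 140,070 kg, m_f = 140,070 − 101,000 = 39,070 kg; Δv = 357×9.8×ln(3.585) = 3498.6×1.2768 ≈ 4467 m/s.
Stage 2: m₀ = 30,870 kg, m_f = 30,870 − 23,600 = 7,270 kg; Δv = 418×9.8×ln(4.246) = 4096.4×1.4460 ≈ 5924 m/s.
Total Δv = 4467 + 5924 = 10391 m/s.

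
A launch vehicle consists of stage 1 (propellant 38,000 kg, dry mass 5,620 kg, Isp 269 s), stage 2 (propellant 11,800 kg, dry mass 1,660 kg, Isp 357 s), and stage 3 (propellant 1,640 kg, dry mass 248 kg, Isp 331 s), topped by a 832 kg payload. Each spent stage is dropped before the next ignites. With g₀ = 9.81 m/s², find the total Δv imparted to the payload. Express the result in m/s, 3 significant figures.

Ignition mass of stage 1 = 38,000+5,620 + 11,800+1,660 + 1,640+248 + 832 = 59,800 kg.
Stage 1: m₀ = 59,800 kg, m_f = 59,800 − 38,000 = 21,800 kg; Δv = 269×9.81×ln(2.743) = 2638.9×1.0091 ≈ 2663 m/s.
Stage 2: m₀ = 16,180 kg, m_f = 16,180 − 11,800 = 4,380 kg; Δv = 357×9.81×ln(3.694) = 3502.2×1.3067 ≈ 4576 m/s.
Stage 3: m₀ = 2,720 kg, m_f = 2,720 − 1,640 = 1,080 kg; Δv = 331×9.81×ln(2.519) = 3247.1×0.9237 ≈ 2999 m/s.
Total Δv = 2663 + 4576 + 2999 = 10238 m/s.

Δv ≈ 10200 m/s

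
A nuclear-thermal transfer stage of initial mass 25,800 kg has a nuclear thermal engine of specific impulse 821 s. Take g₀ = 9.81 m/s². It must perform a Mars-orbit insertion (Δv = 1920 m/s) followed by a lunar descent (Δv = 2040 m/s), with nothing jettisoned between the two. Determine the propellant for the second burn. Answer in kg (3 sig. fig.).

v_e = Isp · g₀ = 821 × 9.81 = 8054.0 m/s.
After the first burn: m = 25800 × exp(−1920/8054.0) = 25800 × 0.78789 = 20,327.6 kg.
After the second burn: m = 20,327.6 × exp(−2040/8054.0) = 20,327.6 × 0.77624 = 15,779.1 kg.
Second-burn propellant = 20,327.6 − 15,779.1 = 4,548.5 kg.

propellant for the second burn ≈ 4550 kg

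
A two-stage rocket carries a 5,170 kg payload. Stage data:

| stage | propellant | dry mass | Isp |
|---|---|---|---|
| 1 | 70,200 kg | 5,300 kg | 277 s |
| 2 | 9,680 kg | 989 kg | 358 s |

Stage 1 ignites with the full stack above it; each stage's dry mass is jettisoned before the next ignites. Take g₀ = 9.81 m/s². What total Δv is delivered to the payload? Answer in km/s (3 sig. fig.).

Δv ≈ 7.29 km/s

Ignition mass of stage 1 = 70,200+5,300 + 9,680+989 + 5,170 = 91,339 kg.
Stage 1: m₀ = 91,339 kg, m_f = 91,339 − 70,200 = 21,139 kg; Δv = 277×9.81×ln(4.321) = 2717.4×1.4635 ≈ 3977 m/s.
Stage 2: m₀ = 15,839 kg, m_f = 15,839 − 9,680 = 6,159 kg; Δv = 358×9.81×ln(2.572) = 3512.0×0.9446 ≈ 3317 m/s.
Total Δv = 3977 + 3317 = 7294 m/s.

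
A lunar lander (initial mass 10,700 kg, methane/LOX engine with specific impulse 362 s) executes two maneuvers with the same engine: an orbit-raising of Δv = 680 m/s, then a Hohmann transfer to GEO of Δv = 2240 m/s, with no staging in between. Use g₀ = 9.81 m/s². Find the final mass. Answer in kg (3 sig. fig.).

final mass ≈ 4700 kg

v_e = Isp · g₀ = 362 × 9.81 = 3551.2 m/s.
After the first burn: m = 10700 × exp(−680/3551.2) = 10700 × 0.82573 = 8,835.31 kg.
After the second burn: m = 8,835.31 × exp(−2240/3551.2) = 8,835.31 × 0.53218 = 4,701.98 kg.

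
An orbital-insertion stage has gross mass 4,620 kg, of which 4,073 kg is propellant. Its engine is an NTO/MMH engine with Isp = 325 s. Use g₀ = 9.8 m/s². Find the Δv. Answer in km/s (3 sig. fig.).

v_e = Isp · g₀ = 325 × 9.8 = 3185.0 m/s.
m_f = m₀ − m_prop = 4,620 − 4,073 = 547 kg.
Rocket equation: Δv = v_e · ln(m₀/m_f) = 3185.0 × ln(8.446) = 3185.0 × 2.1337 ≈ 6795.8 m/s.

Δv ≈ 6.80 km/s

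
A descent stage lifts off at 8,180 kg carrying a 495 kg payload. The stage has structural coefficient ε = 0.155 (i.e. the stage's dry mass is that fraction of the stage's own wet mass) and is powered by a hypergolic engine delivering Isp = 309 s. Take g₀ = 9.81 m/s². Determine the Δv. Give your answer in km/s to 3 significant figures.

Stage wet mass = m₀ − payload = 8,180 − 495 = 7,685 kg.
Stage dry mass = ε × stage wet mass = 0.155 × 7,685 = 1,191.18 kg.
Burnout mass m_f = stage dry + payload = 1,191.18 + 495 = 1,686.18 kg.
v_e = Isp · g₀ = 309 × 9.81 = 3031.3 m/s.
Δv = v_e · ln(8,180/1,686.18) = 3031.3 × ln(4.851) = 3031.3 × 1.5792 ≈ 4787 m/s.

Δv ≈ 4.79 km/s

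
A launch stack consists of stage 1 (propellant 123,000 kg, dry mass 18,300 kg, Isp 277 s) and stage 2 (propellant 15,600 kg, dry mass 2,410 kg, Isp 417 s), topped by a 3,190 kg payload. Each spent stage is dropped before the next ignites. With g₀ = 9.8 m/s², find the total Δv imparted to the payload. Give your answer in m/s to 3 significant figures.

Δv ≈ 9280 m/s

Ignition mass of stage 1 = 123,000+18,300 + 15,600+2,410 + 3,190 = 162,500 kg.
Stage 1: m₀ = 162,500 kg, m_f = 162,500 − 123,000 = 39,500 kg; Δv = 277×9.8×ln(4.114) = 2714.6×1.4144 ≈ 3839 m/s.
Stage 2: m₀ = 21,200 kg, m_f = 21,200 − 15,600 = 5,600 kg; Δv = 417×9.8×ln(3.786) = 4086.6×1.3312 ≈ 5440 m/s.
Total Δv = 3839 + 5440 = 9279 m/s.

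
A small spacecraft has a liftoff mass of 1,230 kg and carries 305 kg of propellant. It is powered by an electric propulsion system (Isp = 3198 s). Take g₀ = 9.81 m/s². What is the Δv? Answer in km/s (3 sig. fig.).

v_e = Isp · g₀ = 3198 × 9.81 = 31372.4 m/s.
m_f = m₀ − m_prop = 1,230 − 305 = 925 kg.
Δv = v_e · ln(m₀/m_f) = 31372.4 × ln(1.33) = 31372.4 × 0.2850 ≈ 8940.4 m/s.

Δv ≈ 8.94 km/s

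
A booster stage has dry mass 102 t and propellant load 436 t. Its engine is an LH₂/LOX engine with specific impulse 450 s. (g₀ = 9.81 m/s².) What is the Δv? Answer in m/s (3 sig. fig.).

v_e = Isp · g₀ = 450 × 9.81 = 4414.5 m/s.
m₀ = m_dry + m_prop = 102 + 436 = 538 t.
Δv = v_e · ln(m₀/m_f) = 4414.5 × ln(5.275) = 4414.5 × 1.6629 ≈ 7340.8 m/s.

Δv ≈ 7340 m/s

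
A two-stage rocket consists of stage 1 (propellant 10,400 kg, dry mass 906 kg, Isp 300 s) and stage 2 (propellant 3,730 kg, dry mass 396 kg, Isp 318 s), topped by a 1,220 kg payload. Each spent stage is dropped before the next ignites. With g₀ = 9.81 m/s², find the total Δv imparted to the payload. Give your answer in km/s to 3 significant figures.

Ignition mass of stage 1 = 10,400+906 + 3,730+396 + 1,220 = 16,652 kg.
Stage 1: m₀ = 16,652 kg, m_f = 16,652 − 10,400 = 6,252 kg; Δv = 300×9.81×ln(2.663) = 2943.0×0.9796 ≈ 2883 m/s.
Stage 2: m₀ = 5,346 kg, m_f = 5,346 − 3,730 = 1,616 kg; Δv = 318×9.81×ln(3.308) = 3119.6×1.1964 ≈ 3732 m/s.
Total Δv = 2883 + 3732 = 6615 m/s.

Δv ≈ 6.62 km/s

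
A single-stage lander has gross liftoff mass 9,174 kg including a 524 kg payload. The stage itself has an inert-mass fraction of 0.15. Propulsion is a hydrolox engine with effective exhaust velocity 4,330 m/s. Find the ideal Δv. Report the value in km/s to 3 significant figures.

Δv ≈ 7.00 km/s

Stage wet mass = m₀ − payload = 9,174 − 524 = 8,650 kg.
Stage dry mass = ε × stage wet mass = 0.15 × 8,650 = 1,297.5 kg.
Burnout mass m_f = stage dry + payload = 1,297.5 + 524 = 1,821.5 kg.
By the Tsiolkovsky rocket equation, Δv = v_e · ln(9,174/1,821.5) = 4330.0 × ln(5.037) = 4330.0 × 1.6167 ≈ 7000 m/s.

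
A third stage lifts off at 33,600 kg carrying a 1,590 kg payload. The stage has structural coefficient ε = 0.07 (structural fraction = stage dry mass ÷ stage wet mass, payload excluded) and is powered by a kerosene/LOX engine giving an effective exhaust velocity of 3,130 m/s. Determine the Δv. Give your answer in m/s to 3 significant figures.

Stage wet mass = m₀ − payload = 33,600 − 1,590 = 32,010 kg.
Stage dry mass = ε × stage wet mass = 0.07 × 32,010 = 2,240.7 kg.
Burnout mass m_f = stage dry + payload = 2,240.7 + 1,590 = 3,830.7 kg.
From the ideal rocket equation, Δv = v_e · ln(33,600/3,830.7) = 3130.0 × ln(8.771) = 3130.0 × 2.1715 ≈ 6797 m/s.

Δv ≈ 6800 m/s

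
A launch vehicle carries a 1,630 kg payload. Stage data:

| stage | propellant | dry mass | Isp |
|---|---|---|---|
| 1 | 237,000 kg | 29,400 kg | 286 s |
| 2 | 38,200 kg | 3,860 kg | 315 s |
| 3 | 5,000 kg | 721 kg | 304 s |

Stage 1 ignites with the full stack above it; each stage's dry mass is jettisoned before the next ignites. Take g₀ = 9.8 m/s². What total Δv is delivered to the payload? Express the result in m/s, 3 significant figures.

Ignition mass of stage 1 = 237,000+29,400 + 38,200+3,860 + 5,000+721 + 1,630 = 315,811 kg.
Stage 1: m₀ = 315,811 kg, m_f = 315,811 − 237,000 = 78,811 kg; Δv = 286×9.8×ln(4.007) = 2802.8×1.3881 ≈ 3891 m/s.
Stage 2: m₀ = 49,411 kg, m_f = 49,411 − 38,200 = 11,211 kg; Δv = 315×9.8×ln(4.407) = 3087.0×1.4833 ≈ 4579 m/s.
Stage 3: m₀ = 7,351 kg, m_f = 7,351 − 5,000 = 2,351 kg; Δv = 304×9.8×ln(3.127) = 2979.2×1.1400 ≈ 3396 m/s.
Total Δv = 3891 + 4579 + 3396 = 11866 m/s.

Δv ≈ 11900 m/s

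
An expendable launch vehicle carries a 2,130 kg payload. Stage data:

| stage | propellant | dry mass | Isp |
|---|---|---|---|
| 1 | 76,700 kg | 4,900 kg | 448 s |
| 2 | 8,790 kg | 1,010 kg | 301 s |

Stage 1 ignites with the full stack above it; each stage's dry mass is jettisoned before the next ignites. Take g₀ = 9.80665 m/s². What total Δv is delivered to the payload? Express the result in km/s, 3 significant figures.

Ignition mass of stage 1 = 76,700+4,900 + 8,790+1,010 + 2,130 = 93,530 kg.
Stage 1: m₀ = 93,530 kg, m_f = 93,530 − 76,700 = 16,830 kg; Δv = 448×9.80665×ln(5.557) = 4393.4×1.7151 ≈ 7535 m/s.
Stage 2: m₀ = 11,930 kg, m_f = 11,930 − 8,790 = 3,140 kg; Δv = 301×9.80665×ln(3.799) = 2951.8×1.3348 ≈ 3940 m/s.
Total Δv = 7535 + 3940 = 11475 m/s.

Δv ≈ 11.5 km/s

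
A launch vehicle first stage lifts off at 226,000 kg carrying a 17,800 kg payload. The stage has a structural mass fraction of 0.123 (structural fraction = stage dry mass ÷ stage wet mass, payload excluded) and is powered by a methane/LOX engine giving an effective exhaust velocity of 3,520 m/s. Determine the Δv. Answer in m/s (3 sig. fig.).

Δv ≈ 5810 m/s

Stage wet mass = m₀ − payload = 226,000 − 17,800 = 208,200 kg.
Stage dry mass = ε × stage wet mass = 0.123 × 208,200 = 25,608.6 kg.
Burnout mass m_f = stage dry + payload = 25,608.6 + 17,800 = 43,408.6 kg.
Δv = v_e · ln(226,000/43,408.6) = 3520.0 × ln(5.206) = 3520.0 × 1.6499 ≈ 5808 m/s.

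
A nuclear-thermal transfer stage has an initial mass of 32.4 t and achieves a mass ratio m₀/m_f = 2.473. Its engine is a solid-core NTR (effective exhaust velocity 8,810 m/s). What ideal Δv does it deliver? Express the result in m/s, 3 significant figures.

Δv = v_e · ln(2.473) = 8810.0 × 0.9054 ≈ 7976.9 m/s.

Δv ≈ 7980 m/s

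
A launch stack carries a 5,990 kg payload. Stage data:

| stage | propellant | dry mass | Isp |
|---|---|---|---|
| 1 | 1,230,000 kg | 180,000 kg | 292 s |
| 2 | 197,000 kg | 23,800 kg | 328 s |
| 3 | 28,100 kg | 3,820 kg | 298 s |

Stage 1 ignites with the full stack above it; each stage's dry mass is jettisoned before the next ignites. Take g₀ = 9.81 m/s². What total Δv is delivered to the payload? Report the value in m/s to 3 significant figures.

Ignition mass of stage 1 = 1,230,000+180,000 + 197,000+23,800 + 28,100+3,820 + 5,990 = 1,668,710 kg.
Stage 1: m₀ = 1,668,710 kg, m_f = 1,668,710 − 1,230,000 = 438,710 kg; Δv = 292×9.81×ln(3.804) = 2864.5×1.3360 ≈ 3827 m/s.
Stage 2: m₀ = 258,710 kg, m_f = 258,710 − 197,000 = 61,710 kg; Δv = 328×9.81×ln(4.192) = 3217.7×1.4333 ≈ 4612 m/s.
Stage 3: m₀ = 37,910 kg, m_f = 37,910 − 28,100 = 9,810 kg; Δv = 298×9.81×ln(3.864) = 2923.4×1.3518 ≈ 3952 m/s.
Total Δv = 3827 + 4612 + 3952 = 12391 m/s.

Δv ≈ 12400 m/s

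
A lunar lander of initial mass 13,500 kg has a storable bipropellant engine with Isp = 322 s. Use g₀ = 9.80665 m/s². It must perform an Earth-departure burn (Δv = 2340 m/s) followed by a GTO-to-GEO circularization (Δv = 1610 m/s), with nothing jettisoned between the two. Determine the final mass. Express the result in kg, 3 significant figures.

v_e = Isp · g₀ = 322 × 9.80665 = 3157.7 m/s.
After the first burn: m = 13500 × exp(−2340/3157.7) = 13500 × 0.47662 = 6,434.37 kg.
After the second burn: m = 6,434.37 × exp(−1610/3157.7) = 6,434.37 × 0.60058 = 3,864.35 kg.

final mass ≈ 3860 kg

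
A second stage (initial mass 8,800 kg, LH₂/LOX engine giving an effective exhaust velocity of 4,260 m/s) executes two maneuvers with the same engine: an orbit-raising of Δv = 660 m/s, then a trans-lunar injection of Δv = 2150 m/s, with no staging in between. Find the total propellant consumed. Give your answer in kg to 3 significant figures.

total propellant consumed ≈ 4250 kg

After the first burn: m = 8800 × exp(−660/4260.0) = 8800 × 0.85648 = 7,537.02 kg.
After the second burn: m = 7,537.02 × exp(−2150/4260.0) = 7,537.02 × 0.60369 = 4,550.02 kg.
Total propellant = m₀ − m_final = 8800 − 4,550.02 = 4,249.98 kg.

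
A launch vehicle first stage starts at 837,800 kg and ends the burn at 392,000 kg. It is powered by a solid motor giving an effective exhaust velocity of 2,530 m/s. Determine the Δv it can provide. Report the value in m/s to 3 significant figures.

Δv = v_e · ln(m₀/m_f) = 2530.0 × ln(2.137) = 2530.0 × 0.7595 ≈ 1921.6 m/s.

Δv ≈ 1920 m/s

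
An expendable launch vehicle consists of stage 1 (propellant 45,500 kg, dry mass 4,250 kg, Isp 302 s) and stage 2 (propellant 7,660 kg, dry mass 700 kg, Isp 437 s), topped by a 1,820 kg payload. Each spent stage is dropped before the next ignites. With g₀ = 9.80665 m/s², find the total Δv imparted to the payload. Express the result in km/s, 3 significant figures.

Ignition mass of stage 1 = 45,500+4,250 + 7,660+700 + 1,820 = 59,930 kg.
Stage 1: m₀ = 59,930 kg, m_f = 59,930 − 45,500 = 14,430 kg; Δv = 302×9.80665×ln(4.153) = 2961.6×1.4239 ≈ 4217 m/s.
Stage 2: m₀ = 10,180 kg, m_f = 10,180 − 7,660 = 2,520 kg; Δv = 437×9.80665×ln(4.04) = 4285.5×1.3962 ≈ 5983 m/s.
Total Δv = 4217 + 5983 = 10200 m/s.

Δv ≈ 10.2 km/s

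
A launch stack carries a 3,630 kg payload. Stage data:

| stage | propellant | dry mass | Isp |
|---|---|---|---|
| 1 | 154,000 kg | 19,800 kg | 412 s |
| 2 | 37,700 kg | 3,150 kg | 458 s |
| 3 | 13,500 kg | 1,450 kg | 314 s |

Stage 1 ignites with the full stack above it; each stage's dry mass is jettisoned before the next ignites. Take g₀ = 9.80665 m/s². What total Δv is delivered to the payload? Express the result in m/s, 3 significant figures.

Δv ≈ 12900 m/s

Ignition mass of stage 1 = 154,000+19,800 + 37,700+3,150 + 13,500+1,450 + 3,630 = 233,230 kg.
Stage 1: m₀ = 233,230 kg, m_f = 233,230 − 154,000 = 79,230 kg; Δv = 412×9.80665×ln(2.944) = 4040.3×1.0797 ≈ 4362 m/s.
Stage 2: m₀ = 59,430 kg, m_f = 59,430 − 37,700 = 21,730 kg; Δv = 458×9.80665×ln(2.735) = 4491.4×1.0061 ≈ 4519 m/s.
Stage 3: m₀ = 18,580 kg, m_f = 18,580 − 13,500 = 5,080 kg; Δv = 314×9.80665×ln(3.657) = 3079.3×1.2968 ≈ 3993 m/s.
Total Δv = 4362 + 4519 + 3993 = 12874 m/s.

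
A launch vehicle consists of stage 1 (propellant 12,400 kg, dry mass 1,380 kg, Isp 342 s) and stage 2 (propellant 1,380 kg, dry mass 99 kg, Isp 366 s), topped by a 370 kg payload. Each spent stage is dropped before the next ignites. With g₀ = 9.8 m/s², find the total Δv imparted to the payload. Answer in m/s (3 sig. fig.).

Ignition mass of stage 1 = 12,400+1,380 + 1,380+99 + 370 = 15,629 kg.
Stage 1: m₀ = 15,629 kg, m_f = 15,629 − 12,400 = 3,229 kg; Δv = 342×9.8×ln(4.84) = 3351.6×1.5770 ≈ 5285 m/s.
Stage 2: m₀ = 1,849 kg, m_f = 1,849 − 1,380 = 469 kg; Δv = 366×9.8×ln(3.942) = 3586.8×1.3718 ≈ 4920 m/s.
Total Δv = 5285 + 4920 = 10205 m/s.

Δv ≈ 10200 m/s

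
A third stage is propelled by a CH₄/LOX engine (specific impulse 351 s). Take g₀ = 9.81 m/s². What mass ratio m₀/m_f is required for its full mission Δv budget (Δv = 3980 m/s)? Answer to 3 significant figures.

v_e = Isp · g₀ = 351 × 9.81 = 3443.3 m/s.
By the Tsiolkovsky rocket equation, m₀/m_f = exp(Δv / v_e) = exp(3980 / 3443.3) = exp(1.1559) = 3.1768.

mass ratio ≈ 3.18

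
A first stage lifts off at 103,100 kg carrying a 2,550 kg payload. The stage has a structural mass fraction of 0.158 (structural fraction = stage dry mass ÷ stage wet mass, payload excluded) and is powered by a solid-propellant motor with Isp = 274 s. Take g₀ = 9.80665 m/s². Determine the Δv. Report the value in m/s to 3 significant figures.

Δv ≈ 4630 m/s

Stage wet mass = m₀ − payload = 103,100 − 2,550 = 100,550 kg.
Stage dry mass = ε × stage wet mass = 0.158 × 100,550 = 15,886.9 kg.
Burnout mass m_f = stage dry + payload = 15,886.9 + 2,550 = 18,436.9 kg.
v_e = Isp · g₀ = 274 × 9.80665 = 2687.0 m/s.
From the ideal rocket equation, Δv = v_e · ln(103,100/18,436.9) = 2687.0 × ln(5.592) = 2687.0 × 1.7213 ≈ 4625 m/s.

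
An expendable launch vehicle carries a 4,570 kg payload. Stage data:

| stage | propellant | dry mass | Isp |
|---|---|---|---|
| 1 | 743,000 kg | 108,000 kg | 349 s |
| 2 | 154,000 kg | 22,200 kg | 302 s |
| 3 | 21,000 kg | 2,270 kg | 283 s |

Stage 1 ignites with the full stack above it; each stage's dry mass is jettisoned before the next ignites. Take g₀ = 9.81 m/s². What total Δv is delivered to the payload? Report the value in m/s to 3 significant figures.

Δv ≈ 12200 m/s

Ignition mass of stage 1 = 743,000+108,000 + 154,000+22,200 + 21,000+2,270 + 4,570 = 1,055,040 kg.
Stage 1: m₀ = 1,055,040 kg, m_f = 1,055,040 − 743,000 = 312,040 kg; Δv = 349×9.81×ln(3.381) = 3423.7×1.2182 ≈ 4171 m/s.
Stage 2: m₀ = 204,040 kg, m_f = 204,040 − 154,000 = 50,040 kg; Δv = 302×9.81×ln(4.078) = 2962.6×1.4055 ≈ 4164 m/s.
Stage 3: m₀ = 27,840 kg, m_f = 27,840 − 21,000 = 6,840 kg; Δv = 283×9.81×ln(4.07) = 2776.2×1.4037 ≈ 3897 m/s.
Total Δv = 4171 + 4164 + 3897 = 12232 m/s.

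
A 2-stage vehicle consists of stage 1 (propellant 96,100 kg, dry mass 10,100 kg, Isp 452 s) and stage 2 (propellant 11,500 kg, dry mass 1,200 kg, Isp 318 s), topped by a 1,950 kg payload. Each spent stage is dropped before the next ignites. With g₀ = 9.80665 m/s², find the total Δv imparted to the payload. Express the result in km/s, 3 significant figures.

Δv ≈ 11.8 km/s

Ignition mass of stage 1 = 96,100+10,100 + 11,500+1,200 + 1,950 = 120,850 kg.
Stage 1: m₀ = 120,850 kg, m_f = 120,850 − 96,100 = 24,750 kg; Δv = 452×9.80665×ln(4.883) = 4432.6×1.5857 ≈ 7029 m/s.
Stage 2: m₀ = 14,650 kg, m_f = 14,650 − 11,500 = 3,150 kg; Δv = 318×9.80665×ln(4.651) = 3118.5×1.5370 ≈ 4793 m/s.
Total Δv = 7029 + 4793 = 11822 m/s.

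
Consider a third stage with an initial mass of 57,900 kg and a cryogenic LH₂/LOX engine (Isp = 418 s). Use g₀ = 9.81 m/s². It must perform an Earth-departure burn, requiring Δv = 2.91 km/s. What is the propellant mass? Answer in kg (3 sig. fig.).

propellant mass ≈ 29400 kg

v_e = Isp · g₀ = 418 × 9.81 = 4100.6 m/s.
Rocket equation: m₀/m_f = exp(Δv / v_e) = exp(2910 / 4100.6) = exp(0.7097) = 2.0333.
m_f = 57,900 / 2.0333 = 28,475.9 kg, so propellant = m₀ − m_f = 57,900 − 28,475.9 = 29,424.1 kg.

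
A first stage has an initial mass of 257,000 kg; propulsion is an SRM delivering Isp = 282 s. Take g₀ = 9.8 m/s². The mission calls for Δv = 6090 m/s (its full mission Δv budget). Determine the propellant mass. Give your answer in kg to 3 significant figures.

v_e = Isp · g₀ = 282 × 9.8 = 2763.6 m/s.
m₀/m_f = exp(Δv / v_e) = exp(6090 / 2763.6) = exp(2.2036) = 9.0580.
m_f = 257,000 / 9.0580 = 28,372.7 kg, so propellant = m₀ − m_f = 257,000 − 28,372.7 = 228,627.3 kg.

propellant mass ≈ 229000 kg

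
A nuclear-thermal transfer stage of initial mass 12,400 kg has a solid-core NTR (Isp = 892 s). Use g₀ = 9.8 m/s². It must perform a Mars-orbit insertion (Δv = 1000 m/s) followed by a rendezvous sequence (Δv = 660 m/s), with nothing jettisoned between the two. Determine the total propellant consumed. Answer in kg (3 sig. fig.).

v_e = Isp · g₀ = 892 × 9.8 = 8741.6 m/s.
After the first burn: m = 12400 × exp(−1000/8741.6) = 12400 × 0.89191 = 11,059.7 kg.
After the second burn: m = 11,059.7 × exp(−660/8741.6) = 11,059.7 × 0.92728 = 10,255.4 kg.
Total propellant = m₀ − m_final = 12400 − 10,255.4 = 2,144.6 kg.

total propellant consumed ≈ 2140 kg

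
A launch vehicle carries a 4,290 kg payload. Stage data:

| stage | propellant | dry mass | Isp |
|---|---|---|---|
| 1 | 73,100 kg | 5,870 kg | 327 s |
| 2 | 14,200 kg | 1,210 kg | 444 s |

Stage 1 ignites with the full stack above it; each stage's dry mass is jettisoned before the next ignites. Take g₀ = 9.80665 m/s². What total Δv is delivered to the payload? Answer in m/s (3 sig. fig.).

Δv ≈ 9890 m/s

Ignition mass of stage 1 = 73,100+5,870 + 14,200+1,210 + 4,290 = 98,670 kg.
Stage 1: m₀ = 98,670 kg, m_f = 98,670 − 73,100 = 25,570 kg; Δv = 327×9.80665×ln(3.859) = 3206.8×1.3504 ≈ 4330 m/s.
Stage 2: m₀ = 19,700 kg, m_f = 19,700 − 14,200 = 5,500 kg; Δv = 444×9.80665×ln(3.582) = 4354.2×1.2759 ≈ 5555 m/s.
Total Δv = 4330 + 5555 = 9885 m/s.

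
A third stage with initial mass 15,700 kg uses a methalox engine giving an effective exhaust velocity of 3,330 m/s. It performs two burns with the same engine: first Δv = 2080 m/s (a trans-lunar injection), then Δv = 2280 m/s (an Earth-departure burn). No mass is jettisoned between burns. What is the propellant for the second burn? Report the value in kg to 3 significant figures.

After the first burn: m = 15700 × exp(−2080/3330.0) = 15700 × 0.53546 = 8,406.72 kg.
After the second burn: m = 8,406.72 × exp(−2280/3330.0) = 8,406.72 × 0.50425 = 4,239.09 kg.
Second-burn propellant = 8,406.72 − 4,239.09 = 4,167.63 kg.

propellant for the second burn ≈ 4170 kg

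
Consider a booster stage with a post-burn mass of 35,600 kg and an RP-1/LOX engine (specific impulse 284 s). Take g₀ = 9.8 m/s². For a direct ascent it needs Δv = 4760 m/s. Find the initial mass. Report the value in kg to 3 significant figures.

initial mass ≈ 197000 kg

v_e = Isp · g₀ = 284 × 9.8 = 2783.2 m/s.
m₀/m_f = exp(Δv / v_e) = exp(4760 / 2783.2) = exp(1.7103) = 5.5304.
m₀ = m_f × 5.5304 = 35,600 × 5.5304 = 196,882 kg.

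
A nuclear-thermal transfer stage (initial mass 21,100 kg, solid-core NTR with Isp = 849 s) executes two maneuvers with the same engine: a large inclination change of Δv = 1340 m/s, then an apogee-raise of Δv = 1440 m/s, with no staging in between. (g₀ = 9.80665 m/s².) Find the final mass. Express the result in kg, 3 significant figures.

final mass ≈ 15100 kg

v_e = Isp · g₀ = 849 × 9.80665 = 8325.8 m/s.
After the first burn: m = 21100 × exp(−1340/8325.8) = 21100 × 0.85134 = 17,963.3 kg.
After the second burn: m = 17,963.3 × exp(−1440/8325.8) = 17,963.3 × 0.84118 = 15,110.4 kg.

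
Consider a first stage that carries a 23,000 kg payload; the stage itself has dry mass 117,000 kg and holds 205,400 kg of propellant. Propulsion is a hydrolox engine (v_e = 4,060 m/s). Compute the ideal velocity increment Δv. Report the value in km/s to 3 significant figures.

m₀ = payload + dry + propellant = 23,000 + 117,000 + 205,400 = 345,400 kg.
m_f = payload + dry = 23,000 + 117,000 = 140,000 kg.
By the Tsiolkovsky rocket equation, Δv = v_e · ln(m₀/m_f) = 4060.0 × ln(2.467) = 4060.0 × 0.9031 ≈ 3666.4 m/s.

Δv ≈ 3.67 km/s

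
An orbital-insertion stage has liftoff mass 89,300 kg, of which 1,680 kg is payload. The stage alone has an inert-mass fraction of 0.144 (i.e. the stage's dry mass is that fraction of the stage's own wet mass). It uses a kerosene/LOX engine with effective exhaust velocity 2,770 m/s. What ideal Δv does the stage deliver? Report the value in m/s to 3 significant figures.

Stage wet mass = m₀ − payload = 89,300 − 1,680 = 87,620 kg.
Stage dry mass = ε × stage wet mass = 0.144 × 87,620 = 12,617.3 kg.
Burnout mass m_f = stage dry + payload = 12,617.3 + 1,680 = 14,297.3 kg.
From the ideal rocket equation, Δv = v_e · ln(89,300/14,297.3) = 2770.0 × ln(6.246) = 2770.0 × 1.8319 ≈ 5074 m/s.

Δv ≈ 5070 m/s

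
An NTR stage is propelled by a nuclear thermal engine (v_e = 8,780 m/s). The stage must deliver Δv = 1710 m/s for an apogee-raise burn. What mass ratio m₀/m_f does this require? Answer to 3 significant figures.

mass ratio ≈ 1.22

From the ideal rocket equation, m₀/m_f = exp(Δv / v_e) = exp(1710 / 8780.0) = exp(0.1948) = 1.2150.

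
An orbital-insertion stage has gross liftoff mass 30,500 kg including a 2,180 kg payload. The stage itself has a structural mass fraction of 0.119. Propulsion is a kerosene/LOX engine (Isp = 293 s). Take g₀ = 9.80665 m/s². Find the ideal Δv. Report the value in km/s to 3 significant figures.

Stage wet mass = m₀ − payload = 30,500 − 2,180 = 28,320 kg.
Stage dry mass = ε × stage wet mass = 0.119 × 28,320 = 3,370.08 kg.
Burnout mass m_f = stage dry + payload = 3,370.08 + 2,180 = 5,550.08 kg.
v_e = Isp · g₀ = 293 × 9.80665 = 2873.3 m/s.
From the ideal rocket equation, Δv = v_e · ln(30,500/5,550.08) = 2873.3 × ln(5.495) = 2873.3 × 1.7039 ≈ 4896 m/s.

Δv ≈ 4.90 km/s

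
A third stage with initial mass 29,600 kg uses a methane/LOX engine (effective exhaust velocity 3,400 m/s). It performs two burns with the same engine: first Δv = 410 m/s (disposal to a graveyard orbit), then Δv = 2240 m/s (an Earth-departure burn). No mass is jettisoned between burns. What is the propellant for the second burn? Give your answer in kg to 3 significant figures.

After the first burn: m = 29600 × exp(−410/3400.0) = 29600 × 0.88640 = 26,237.4 kg.
After the second burn: m = 26,237.4 × exp(−2240/3400.0) = 26,237.4 × 0.51746 = 13,576.8 kg.
Second-burn propellant = 26,237.4 − 13,576.8 = 12,660.6 kg.

propellant for the second burn ≈ 12700 kg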